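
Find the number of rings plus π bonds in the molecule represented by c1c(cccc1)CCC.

4

Molecular formula from the SMILES: C9H12.
DoU = (2C + 2 + N − H − X)/2 = (2·9 + 2 + 0 − 12 − 0)/2 = 8/2 = 4.
(Structurally: 1 ring(s) + 3 π bond(s) = 4.)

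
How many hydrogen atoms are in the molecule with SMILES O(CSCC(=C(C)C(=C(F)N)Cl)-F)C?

Hydrogens are implicit in SMILES; fill each atom to its normal valence:
  4 × C: no H
  2 × C: 3 H each → 6
  2 × C: 2 H each → 4
  2 × F: no H
  1 × Cl: no H
  1 × N: 2 H
  1 × O: no H
  1 × S: no H
  Total hydrogens = 12.

12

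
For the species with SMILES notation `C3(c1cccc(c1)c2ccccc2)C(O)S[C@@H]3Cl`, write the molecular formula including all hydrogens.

C15H13ClOS

Heavy atoms from the SMILES: 15 C, 1 Cl, 1 O, 1 S.
Implicit hydrogens by atom environment:
  9 × C (aromatic): 1 H each → 9
  3 × C: 1 H each → 3
  3 × C (aromatic): no H
  1 × Cl: no H
  1 × O: 1 H
  1 × S: no H
  Total hydrogens = 13.
Molecular formula: C15H13ClOS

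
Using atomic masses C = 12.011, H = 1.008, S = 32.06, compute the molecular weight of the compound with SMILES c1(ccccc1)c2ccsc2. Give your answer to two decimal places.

160.23

Molecular formula: C10H8S.
M = 10×12.011 + 8×1.008 + 1×32.06 = 160.23 g/mol.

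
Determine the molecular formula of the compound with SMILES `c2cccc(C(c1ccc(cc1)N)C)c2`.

C14H15N

Heavy atoms from the SMILES: 14 C, 1 N.
Implicit hydrogens by atom environment:
  9 × C (aromatic): 1 H each → 9
  3 × C (aromatic): no H
  1 × C: 3 H
  1 × C: 1 H
  1 × N: 2 H
  Total hydrogens = 15.
Molecular formula: C14H15N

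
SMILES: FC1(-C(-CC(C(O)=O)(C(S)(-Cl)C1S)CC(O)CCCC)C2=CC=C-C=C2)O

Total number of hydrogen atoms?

Hydrogens are implicit in SMILES; fill each atom to its normal valence:
  5 × C: 2 H each → 10
  5 × C (aromatic): 1 H each → 5
  4 × C: no H
  3 × C: 1 H each → 3
  3 × O: 1 H each → 3
  2 × S: 1 H each → 2
  1 × C: 3 H
  1 × C (aromatic): no H
  1 × Cl: no H
  1 × F: no H
  1 × O: no H
  Total hydrogens = 26.

26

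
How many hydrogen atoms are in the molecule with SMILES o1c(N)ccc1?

5

Hydrogens are implicit in SMILES; fill each atom to its normal valence:
  3 × C (aromatic): 1 H each → 3
  1 × C (aromatic): no H
  1 × N: 2 H
  1 × O (aromatic): no H
  Total hydrogens = 5.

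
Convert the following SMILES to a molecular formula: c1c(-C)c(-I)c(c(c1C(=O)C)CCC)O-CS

C13H17IO2S

Heavy atoms from the SMILES: 13 C, 1 I, 2 O, 1 S.
Implicit hydrogens by atom environment:
  5 × C (aromatic): no H
  3 × C: 3 H each → 9
  3 × C: 2 H each → 6
  2 × O: no H
  1 × C (aromatic): 1 H
  1 × C: no H
  1 × I: no H
  1 × S: 1 H
  Total hydrogens = 17.
Molecular formula: C13H17IO2S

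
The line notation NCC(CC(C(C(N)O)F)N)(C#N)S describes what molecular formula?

Heavy atoms from the SMILES: 7 C, 1 F, 4 N, 1 O, 1 S.
Implicit hydrogens by atom environment:
  3 × C: 1 H each → 3
  3 × N: 2 H each → 6
  2 × C: 2 H each → 4
  2 × C: no H
  1 × F: no H
  1 × N: no H
  1 × O: 1 H
  1 × S: 1 H
  Total hydrogens = 15.
Molecular formula: C7H15FN4OS

C7H15FN4OS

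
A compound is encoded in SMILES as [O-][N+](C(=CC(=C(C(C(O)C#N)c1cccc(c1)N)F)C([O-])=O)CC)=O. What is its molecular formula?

C16H15FN3O5-

Heavy atoms from the SMILES: 16 C, 1 F, 3 N, 5 O.
Implicit hydrogens by atom environment:
  5 × C: no H
  4 × C (aromatic): 1 H each → 4
  3 × C: 1 H each → 3
  2 × C (aromatic): no H
  2 × O: no H
  2 × O (charge -1): no H
  1 × C: 3 H
  1 × C: 2 H
  1 × F: no H
  1 × N: 2 H
  1 × N (charge +1): no H
  1 × N: no H
  1 × O: 1 H
  Total hydrogens = 15.
Net charge -1.
Molecular formula: C16H15FN3O5-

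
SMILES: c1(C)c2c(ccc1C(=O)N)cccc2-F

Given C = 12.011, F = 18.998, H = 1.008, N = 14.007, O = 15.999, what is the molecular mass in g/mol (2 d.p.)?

203.22

Molecular formula: C12H10FNO.
M = 12×12.011 + 1×18.998 + 10×1.008 + 1×14.007 + 1×15.999 = 203.22 g/mol.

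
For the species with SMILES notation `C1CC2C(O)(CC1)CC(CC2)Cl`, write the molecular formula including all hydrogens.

C10H17ClO

Heavy atoms from the SMILES: 10 C, 1 Cl, 1 O.
Implicit hydrogens by atom environment:
  7 × C: 2 H each → 14
  2 × C: 1 H each → 2
  1 × C: no H
  1 × Cl: no H
  1 × O: 1 H
  Total hydrogens = 17.
Molecular formula: C10H17ClO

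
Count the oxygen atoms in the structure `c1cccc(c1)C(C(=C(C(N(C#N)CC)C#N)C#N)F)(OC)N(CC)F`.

1

The symbol for oxygen appears 1 time in the SMILES.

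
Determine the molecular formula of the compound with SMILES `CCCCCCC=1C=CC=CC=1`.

Heavy atoms from the SMILES: 12 C.
Implicit hydrogens by atom environment:
  5 × C: 2 H each → 10
  5 × C (aromatic): 1 H each → 5
  1 × C: 3 H
  1 × C (aromatic): no H
  Total hydrogens = 18.
Molecular formula: C12H18

C12H18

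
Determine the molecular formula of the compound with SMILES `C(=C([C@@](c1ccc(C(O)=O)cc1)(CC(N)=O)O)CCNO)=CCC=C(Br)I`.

C18H20BrIN2O5

Heavy atoms from the SMILES: 1 Br, 18 C, 1 I, 2 N, 5 O.
Implicit hydrogens by atom environment:
  6 × C: no H
  4 × C: 2 H each → 8
  4 × C (aromatic): 1 H each → 4
  3 × O: 1 H each → 3
  2 × C: 1 H each → 2
  2 × C (aromatic): no H
  2 × O: no H
  1 × Br: no H
  1 × I: no H
  1 × N: 2 H
  1 × N: 1 H
  Total hydrogens = 20.
Molecular formula: C18H20BrIN2O5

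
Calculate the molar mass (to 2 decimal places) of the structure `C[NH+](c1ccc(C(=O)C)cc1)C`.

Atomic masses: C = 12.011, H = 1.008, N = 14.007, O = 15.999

164.23

Molecular formula: C10H14NO+.
M = 10×12.011 + 14×1.008 + 1×14.007 + 1×15.999 = 164.23 g/mol.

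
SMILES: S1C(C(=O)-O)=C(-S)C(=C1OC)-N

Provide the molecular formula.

C6H7NO3S2

Heavy atoms from the SMILES: 6 C, 1 N, 3 O, 2 S.
Implicit hydrogens by atom environment:
  4 × C (aromatic): no H
  2 × O: no H
  1 × C: 3 H
  1 × C: no H
  1 × N: 2 H
  1 × O: 1 H
  1 × S: 1 H
  1 × S (aromatic): no H
  Total hydrogens = 7.
Molecular formula: C6H7NO3S2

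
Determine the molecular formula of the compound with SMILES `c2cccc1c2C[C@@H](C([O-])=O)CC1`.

Heavy atoms from the SMILES: 11 C, 2 O.
Implicit hydrogens by atom environment:
  4 × C (aromatic): 1 H each → 4
  3 × C: 2 H each → 6
  2 × C (aromatic): no H
  1 × C: 1 H
  1 × C: no H
  1 × O: no H
  1 × O (charge -1): no H
  Total hydrogens = 11.
Net charge -1.
Molecular formula: C11H11O2-

C11H11O2-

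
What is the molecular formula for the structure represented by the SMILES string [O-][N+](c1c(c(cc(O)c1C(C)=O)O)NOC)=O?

Heavy atoms from the SMILES: 9 C, 2 N, 6 O.
Implicit hydrogens by atom environment:
  5 × C (aromatic): no H
  3 × O: no H
  2 × C: 3 H each → 6
  2 × O: 1 H each → 2
  1 × C (aromatic): 1 H
  1 × C: no H
  1 × N: 1 H
  1 × N (charge +1): no H
  1 × O (charge -1): no H
  Total hydrogens = 10.
Molecular formula: C9H10N2O6

C9H10N2O6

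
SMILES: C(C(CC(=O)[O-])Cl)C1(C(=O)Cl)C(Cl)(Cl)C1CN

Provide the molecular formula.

Heavy atoms from the SMILES: 9 C, 4 Cl, 1 N, 3 O.
Implicit hydrogens by atom environment:
  4 × C: no H
  4 × Cl: no H
  3 × C: 2 H each → 6
  2 × C: 1 H each → 2
  2 × O: no H
  1 × N: 2 H
  1 × O (charge -1): no H
  Total hydrogens = 10.
Net charge -1.
Molecular formula: C9H10Cl4NO3-

C9H10Cl4NO3-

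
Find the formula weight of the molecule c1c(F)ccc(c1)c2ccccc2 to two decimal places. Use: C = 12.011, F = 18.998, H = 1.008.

172.20

Molecular formula: C12H9F.
M = 12×12.011 + 1×18.998 + 9×1.008 = 172.20 g/mol.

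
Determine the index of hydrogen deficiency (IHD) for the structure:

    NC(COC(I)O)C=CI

1

Molecular formula from the SMILES: C5H9I2NO2.
DoU = (2C + 2 + N − H − X)/2 = (2·5 + 2 + 1 − 9 − 2)/2 = 2/2 = 1.
(Structurally: 0 ring(s) + 1 π bond(s) = 1.)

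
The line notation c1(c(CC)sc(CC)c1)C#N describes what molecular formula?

Heavy atoms from the SMILES: 9 C, 1 N, 1 S.
Implicit hydrogens by atom environment:
  3 × C (aromatic): no H
  2 × C: 3 H each → 6
  2 × C: 2 H each → 4
  1 × C (aromatic): 1 H
  1 × C: no H
  1 × N: no H
  1 × S (aromatic): no H
  Total hydrogens = 11.
Molecular formula: C9H11NS

C9H11NS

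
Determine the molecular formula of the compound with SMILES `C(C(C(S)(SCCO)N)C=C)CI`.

Heavy atoms from the SMILES: 8 C, 1 I, 1 N, 1 O, 2 S.
Implicit hydrogens by atom environment:
  5 × C: 2 H each → 10
  2 × C: 1 H each → 2
  1 × C: no H
  1 × I: no H
  1 × N: 2 H
  1 × O: 1 H
  1 × S: 1 H
  1 × S: no H
  Total hydrogens = 16.
Molecular formula: C8H16INOS2

C8H16INOS2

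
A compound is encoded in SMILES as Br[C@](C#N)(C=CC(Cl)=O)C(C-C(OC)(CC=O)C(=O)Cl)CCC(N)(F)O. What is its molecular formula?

C15H18BrCl2FN2O5

Heavy atoms from the SMILES: 1 Br, 15 C, 2 Cl, 1 F, 2 N, 5 O.
Implicit hydrogens by atom environment:
  6 × C: no H
  4 × C: 2 H each → 8
  4 × C: 1 H each → 4
  4 × O: no H
  2 × Cl: no H
  1 × Br: no H
  1 × C: 3 H
  1 × F: no H
  1 × N: 2 H
  1 × N: no H
  1 × O: 1 H
  Total hydrogens = 18.
Molecular formula: C15H18BrCl2FN2O5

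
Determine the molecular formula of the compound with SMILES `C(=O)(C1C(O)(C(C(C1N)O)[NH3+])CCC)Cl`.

Heavy atoms from the SMILES: 9 C, 1 Cl, 2 N, 3 O.
Implicit hydrogens by atom environment:
  4 × C: 1 H each → 4
  2 × C: 2 H each → 4
  2 × C: no H
  2 × O: 1 H each → 2
  1 × C: 3 H
  1 × Cl: no H
  1 × N (charge +1): 3 H
  1 × N: 2 H
  1 × O: no H
  Total hydrogens = 18.
Net charge +1.
Molecular formula: C9H18ClN2O3+

C9H18ClN2O3+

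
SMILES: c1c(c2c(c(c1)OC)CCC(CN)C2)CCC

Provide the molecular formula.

Heavy atoms from the SMILES: 15 C, 1 N, 1 O.
Implicit hydrogens by atom environment:
  6 × C: 2 H each → 12
  4 × C (aromatic): no H
  2 × C: 3 H each → 6
  2 × C (aromatic): 1 H each → 2
  1 × C: 1 H
  1 × N: 2 H
  1 × O: no H
  Total hydrogens = 23.
Molecular formula: C15H23NO

C15H23NO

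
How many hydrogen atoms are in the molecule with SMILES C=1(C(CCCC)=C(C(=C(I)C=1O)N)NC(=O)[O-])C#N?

13

Hydrogens are implicit in SMILES; fill each atom to its normal valence:
  6 × C (aromatic): no H
  3 × C: 2 H each → 6
  2 × C: no H
  1 × C: 3 H
  1 × I: no H
  1 × N: 2 H
  1 × N: 1 H
  1 × N: no H
  1 × O: 1 H
  1 × O: no H
  1 × O (charge -1): no H
  Total hydrogens = 13.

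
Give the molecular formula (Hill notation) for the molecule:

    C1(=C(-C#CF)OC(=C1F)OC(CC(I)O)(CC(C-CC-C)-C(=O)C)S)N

Heavy atoms from the SMILES: 17 C, 2 F, 1 I, 1 N, 4 O, 1 S.
Implicit hydrogens by atom environment:
  5 × C: 2 H each → 10
  4 × C (aromatic): no H
  4 × C: no H
  2 × C: 3 H each → 6
  2 × C: 1 H each → 2
  2 × F: no H
  2 × O: no H
  1 × I: no H
  1 × N: 2 H
  1 × O: 1 H
  1 × O (aromatic): no H
  1 × S: 1 H
  Total hydrogens = 22.
Molecular formula: C17H22F2INO4S

C17H22F2INO4S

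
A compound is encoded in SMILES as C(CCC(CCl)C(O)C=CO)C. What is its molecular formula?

Heavy atoms from the SMILES: 9 C, 1 Cl, 2 O.
Implicit hydrogens by atom environment:
  4 × C: 2 H each → 8
  4 × C: 1 H each → 4
  2 × O: 1 H each → 2
  1 × C: 3 H
  1 × Cl: no H
  Total hydrogens = 17.
Molecular formula: C9H17ClO2

C9H17ClO2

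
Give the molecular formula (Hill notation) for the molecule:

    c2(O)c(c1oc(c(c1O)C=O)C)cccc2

Heavy atoms from the SMILES: 12 C, 4 O.
Implicit hydrogens by atom environment:
  6 × C (aromatic): no H
  4 × C (aromatic): 1 H each → 4
  2 × O: 1 H each → 2
  1 × C: 3 H
  1 × C: 1 H
  1 × O (aromatic): no H
  1 × O: no H
  Total hydrogens = 10.
Molecular formula: C12H10O4

C12H10O4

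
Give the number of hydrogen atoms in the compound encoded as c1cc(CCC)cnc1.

11

Hydrogens are implicit in SMILES; fill each atom to its normal valence:
  4 × C (aromatic): 1 H each → 4
  2 × C: 2 H each → 4
  1 × C: 3 H
  1 × C (aromatic): no H
  1 × N (aromatic): no H
  Total hydrogens = 11.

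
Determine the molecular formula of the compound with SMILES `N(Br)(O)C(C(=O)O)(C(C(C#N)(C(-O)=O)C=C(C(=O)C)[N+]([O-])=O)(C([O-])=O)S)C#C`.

C13H9BrN3O10S-

Heavy atoms from the SMILES: 1 Br, 13 C, 3 N, 10 O, 1 S.
Implicit hydrogens by atom environment:
  10 × C: no H
  5 × O: no H
  3 × O: 1 H each → 3
  2 × C: 1 H each → 2
  2 × N: no H
  2 × O (charge -1): no H
  1 × Br: no H
  1 × C: 3 H
  1 × N (charge +1): no H
  1 × S: 1 H
  Total hydrogens = 9.
Net charge -1.
Molecular formula: C13H9BrN3O10S-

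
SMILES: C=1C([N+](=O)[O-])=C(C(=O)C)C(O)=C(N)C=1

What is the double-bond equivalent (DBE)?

6

Molecular formula from the SMILES: C8H8N2O4.
DoU = (2C + 2 + N − H − X)/2 = (2·8 + 2 + 2 − 8 − 0)/2 = 12/2 = 6.
(Structurally: 1 ring(s) + 5 π bond(s) = 6.)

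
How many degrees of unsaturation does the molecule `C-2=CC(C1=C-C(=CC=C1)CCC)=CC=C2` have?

Molecular formula from the SMILES: C15H16.
DoU = (2C + 2 + N − H − X)/2 = (2·15 + 2 + 0 − 16 − 0)/2 = 16/2 = 8.
(Structurally: 2 ring(s) + 6 π bond(s) = 8.)

8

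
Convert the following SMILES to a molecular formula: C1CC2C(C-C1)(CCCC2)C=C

Heavy atoms from the SMILES: 12 C.
Implicit hydrogens by atom environment:
  9 × C: 2 H each → 18
  2 × C: 1 H each → 2
  1 × C: no H
  Total hydrogens = 20.
Molecular formula: C12H20

C12H20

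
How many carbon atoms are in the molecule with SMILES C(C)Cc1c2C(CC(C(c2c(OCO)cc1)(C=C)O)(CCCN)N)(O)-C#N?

The symbol for carbon appears 20 times in the SMILES. Lowercase c denotes aromatic carbon and counts toward C.

20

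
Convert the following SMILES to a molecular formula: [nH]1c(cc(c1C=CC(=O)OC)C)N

Heavy atoms from the SMILES: 9 C, 2 N, 2 O.
Implicit hydrogens by atom environment:
  3 × C (aromatic): no H
  2 × C: 3 H each → 6
  2 × C: 1 H each → 2
  2 × O: no H
  1 × C (aromatic): 1 H
  1 × C: no H
  1 × N: 2 H
  1 × N (aromatic): 1 H
  Total hydrogens = 12.
Molecular formula: C9H12N2O2

C9H12N2O2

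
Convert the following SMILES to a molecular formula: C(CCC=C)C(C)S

C7H14S

Heavy atoms from the SMILES: 7 C, 1 S.
Implicit hydrogens by atom environment:
  4 × C: 2 H each → 8
  2 × C: 1 H each → 2
  1 × C: 3 H
  1 × S: 1 H
  Total hydrogens = 14.
Molecular formula: C7H14S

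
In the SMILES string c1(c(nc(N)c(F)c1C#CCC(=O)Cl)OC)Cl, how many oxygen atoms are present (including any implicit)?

The symbol for oxygen appears 2 times in the SMILES.

2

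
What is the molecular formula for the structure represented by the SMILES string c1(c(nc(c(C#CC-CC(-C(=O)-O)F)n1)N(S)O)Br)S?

C10H9BrFN3O3S2

Heavy atoms from the SMILES: 1 Br, 10 C, 1 F, 3 N, 3 O, 2 S.
Implicit hydrogens by atom environment:
  4 × C (aromatic): no H
  3 × C: no H
  2 × C: 2 H each → 4
  2 × N (aromatic): no H
  2 × O: 1 H each → 2
  2 × S: 1 H each → 2
  1 × Br: no H
  1 × C: 1 H
  1 × F: no H
  1 × N: no H
  1 × O: no H
  Total hydrogens = 9.
Molecular formula: C10H9BrFN3O3S2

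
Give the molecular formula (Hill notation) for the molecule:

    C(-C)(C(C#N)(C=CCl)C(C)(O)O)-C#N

Heavy atoms from the SMILES: 9 C, 1 Cl, 2 N, 2 O.
Implicit hydrogens by atom environment:
  4 × C: no H
  3 × C: 1 H each → 3
  2 × C: 3 H each → 6
  2 × N: no H
  2 × O: 1 H each → 2
  1 × Cl: no H
  Total hydrogens = 11.
Molecular formula: C9H11ClN2O2

C9H11ClN2O2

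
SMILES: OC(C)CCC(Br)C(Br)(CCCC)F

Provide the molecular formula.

C10H19Br2FO

Heavy atoms from the SMILES: 2 Br, 10 C, 1 F, 1 O.
Implicit hydrogens by atom environment:
  5 × C: 2 H each → 10
  2 × Br: no H
  2 × C: 3 H each → 6
  2 × C: 1 H each → 2
  1 × C: no H
  1 × F: no H
  1 × O: 1 H
  Total hydrogens = 19.
Molecular formula: C10H19Br2FO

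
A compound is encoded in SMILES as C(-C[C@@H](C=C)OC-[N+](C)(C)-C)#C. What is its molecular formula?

C10H18NO+

Heavy atoms from the SMILES: 10 C, 1 N, 1 O.
Implicit hydrogens by atom environment:
  3 × C: 3 H each → 9
  3 × C: 2 H each → 6
  3 × C: 1 H each → 3
  1 × C: no H
  1 × N (charge +1): no H
  1 × O: no H
  Total hydrogens = 18.
Net charge +1.
Molecular formula: C10H18NO+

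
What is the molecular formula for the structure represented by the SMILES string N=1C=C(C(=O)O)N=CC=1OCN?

C6H7N3O3

Heavy atoms from the SMILES: 6 C, 3 N, 3 O.
Implicit hydrogens by atom environment:
  2 × C (aromatic): 1 H each → 2
  2 × C (aromatic): no H
  2 × N (aromatic): no H
  2 × O: no H
  1 × C: 2 H
  1 × C: no H
  1 × N: 2 H
  1 × O: 1 H
  Total hydrogens = 7.
Molecular formula: C6H7N3O3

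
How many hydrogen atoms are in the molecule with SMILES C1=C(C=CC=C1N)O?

Hydrogens are implicit in SMILES; fill each atom to its normal valence:
  4 × C (aromatic): 1 H each → 4
  2 × C (aromatic): no H
  1 × N: 2 H
  1 × O: 1 H
  Total hydrogens = 7.

7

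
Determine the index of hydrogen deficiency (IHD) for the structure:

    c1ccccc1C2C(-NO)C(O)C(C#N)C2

7

Molecular formula from the SMILES: C12H14N2O2.
DoU = (2C + 2 + N − H − X)/2 = (2·12 + 2 + 2 − 14 − 0)/2 = 14/2 = 7.
(Structurally: 2 ring(s) + 5 π bond(s) = 7.)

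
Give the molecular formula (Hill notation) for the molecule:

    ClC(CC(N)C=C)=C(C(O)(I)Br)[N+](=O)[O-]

C7H9BrClIN2O3

Heavy atoms from the SMILES: 1 Br, 7 C, 1 Cl, 1 I, 2 N, 3 O.
Implicit hydrogens by atom environment:
  3 × C: no H
  2 × C: 2 H each → 4
  2 × C: 1 H each → 2
  1 × Br: no H
  1 × Cl: no H
  1 × I: no H
  1 × N: 2 H
  1 × N (charge +1): no H
  1 × O: 1 H
  1 × O: no H
  1 × O (charge -1): no H
  Total hydrogens = 9.
Molecular formula: C7H9BrClIN2O3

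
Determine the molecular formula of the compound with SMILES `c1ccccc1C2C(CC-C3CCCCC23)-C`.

Heavy atoms from the SMILES: 17 C.
Implicit hydrogens by atom environment:
  6 × C: 2 H each → 12
  5 × C (aromatic): 1 H each → 5
  4 × C: 1 H each → 4
  1 × C: 3 H
  1 × C (aromatic): no H
  Total hydrogens = 24.
Molecular formula: C17H24

C17H24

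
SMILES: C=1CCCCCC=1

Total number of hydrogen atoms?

Hydrogens are implicit in SMILES; fill each atom to its normal valence:
  5 × C: 2 H each → 10
  2 × C: 1 H each → 2
  Total hydrogens = 12.

12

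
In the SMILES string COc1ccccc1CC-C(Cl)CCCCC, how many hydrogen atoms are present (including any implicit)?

Hydrogens are implicit in SMILES; fill each atom to its normal valence:
  6 × C: 2 H each → 12
  4 × C (aromatic): 1 H each → 4
  2 × C: 3 H each → 6
  2 × C (aromatic): no H
  1 × C: 1 H
  1 × Cl: no H
  1 × O: no H
  Total hydrogens = 23.

23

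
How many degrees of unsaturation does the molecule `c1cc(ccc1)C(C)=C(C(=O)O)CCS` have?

6

Molecular formula from the SMILES: C12H14O2S.
DoU = (2C + 2 + N − H − X)/2 = (2·12 + 2 + 0 − 14 − 0)/2 = 12/2 = 6.
(Structurally: 1 ring(s) + 5 π bond(s) = 6.)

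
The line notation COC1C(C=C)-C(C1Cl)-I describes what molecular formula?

Heavy atoms from the SMILES: 7 C, 1 Cl, 1 I, 1 O.
Implicit hydrogens by atom environment:
  5 × C: 1 H each → 5
  1 × C: 3 H
  1 × C: 2 H
  1 × Cl: no H
  1 × I: no H
  1 × O: no H
  Total hydrogens = 10.
Molecular formula: C7H10ClIO

C7H10ClIO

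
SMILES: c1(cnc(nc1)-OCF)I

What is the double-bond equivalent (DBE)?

Molecular formula from the SMILES: C5H4FIN2O.
DoU = (2C + 2 + N − H − X)/2 = (2·5 + 2 + 2 − 4 − 2)/2 = 8/2 = 4.
(Structurally: 1 ring(s) + 3 π bond(s) = 4.)

4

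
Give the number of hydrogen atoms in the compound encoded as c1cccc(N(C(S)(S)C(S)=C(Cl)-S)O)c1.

10

Hydrogens are implicit in SMILES; fill each atom to its normal valence:
  5 × C (aromatic): 1 H each → 5
  4 × S: 1 H each → 4
  3 × C: no H
  1 × C (aromatic): no H
  1 × Cl: no H
  1 × N: no H
  1 × O: 1 H
  Total hydrogens = 10.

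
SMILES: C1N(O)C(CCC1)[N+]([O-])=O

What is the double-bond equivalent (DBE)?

2

Molecular formula from the SMILES: C5H10N2O3.
DoU = (2C + 2 + N − H − X)/2 = (2·5 + 2 + 2 − 10 − 0)/2 = 4/2 = 2.
(Structurally: 1 ring(s) + 1 π bond(s) = 2.)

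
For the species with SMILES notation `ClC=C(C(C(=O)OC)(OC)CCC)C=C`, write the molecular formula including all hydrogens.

Heavy atoms from the SMILES: 11 C, 1 Cl, 3 O.
Implicit hydrogens by atom environment:
  3 × C: 3 H each → 9
  3 × C: 2 H each → 6
  3 × C: no H
  3 × O: no H
  2 × C: 1 H each → 2
  1 × Cl: no H
  Total hydrogens = 17.
Molecular formula: C11H17ClO3

C11H17ClO3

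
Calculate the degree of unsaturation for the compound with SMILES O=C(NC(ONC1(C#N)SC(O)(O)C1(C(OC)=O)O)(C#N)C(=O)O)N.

Molecular formula from the SMILES: C10H11N5O9S.
DoU = (2C + 2 + N − H − X)/2 = (2·10 + 2 + 5 − 11 − 0)/2 = 16/2 = 8.
(Structurally: 1 ring(s) + 7 π bond(s) = 8.)

8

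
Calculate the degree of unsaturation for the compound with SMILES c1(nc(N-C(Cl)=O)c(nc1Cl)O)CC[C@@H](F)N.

Molecular formula from the SMILES: C8H9Cl2FN4O2.
DoU = (2C + 2 + N − H − X)/2 = (2·8 + 2 + 4 − 9 − 3)/2 = 10/2 = 5.
(Structurally: 1 ring(s) + 4 π bond(s) = 5.)

5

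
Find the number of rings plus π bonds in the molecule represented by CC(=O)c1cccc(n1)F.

Molecular formula from the SMILES: C7H6FNO.
DoU = (2C + 2 + N − H − X)/2 = (2·7 + 2 + 1 − 6 − 1)/2 = 10/2 = 5.
(Structurally: 1 ring(s) + 4 π bond(s) = 5.)

5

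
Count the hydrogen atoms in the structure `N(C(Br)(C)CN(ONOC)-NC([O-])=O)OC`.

14

Hydrogens are implicit in SMILES; fill each atom to its normal valence:
  4 × O: no H
  3 × C: 3 H each → 9
  3 × N: 1 H each → 3
  2 × C: no H
  1 × Br: no H
  1 × C: 2 H
  1 × N: no H
  1 × O (charge -1): no H
  Total hydrogens = 14.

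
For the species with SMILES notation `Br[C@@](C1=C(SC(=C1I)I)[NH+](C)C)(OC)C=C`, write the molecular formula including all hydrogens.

Heavy atoms from the SMILES: 1 Br, 10 C, 2 I, 1 N, 1 O, 1 S.
Implicit hydrogens by atom environment:
  4 × C (aromatic): no H
  3 × C: 3 H each → 9
  2 × I: no H
  1 × Br: no H
  1 × C: 2 H
  1 × C: 1 H
  1 × C: no H
  1 × N (charge +1): 1 H
  1 × O: no H
  1 × S (aromatic): no H
  Total hydrogens = 13.
Net charge +1.
Molecular formula: C10H13BrI2NOS+

C10H13BrI2NOS+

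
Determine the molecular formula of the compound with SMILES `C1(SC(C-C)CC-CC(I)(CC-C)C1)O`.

C12H23IOS

Heavy atoms from the SMILES: 12 C, 1 I, 1 O, 1 S.
Implicit hydrogens by atom environment:
  7 × C: 2 H each → 14
  2 × C: 3 H each → 6
  2 × C: 1 H each → 2
  1 × C: no H
  1 × I: no H
  1 × O: 1 H
  1 × S: no H
  Total hydrogens = 23.
Molecular formula: C12H23IOS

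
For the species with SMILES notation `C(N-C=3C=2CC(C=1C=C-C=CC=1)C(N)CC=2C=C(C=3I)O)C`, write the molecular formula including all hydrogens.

Heavy atoms from the SMILES: 18 C, 1 I, 2 N, 1 O.
Implicit hydrogens by atom environment:
  6 × C (aromatic): 1 H each → 6
  6 × C (aromatic): no H
  3 × C: 2 H each → 6
  2 × C: 1 H each → 2
  1 × C: 3 H
  1 × I: no H
  1 × N: 2 H
  1 × N: 1 H
  1 × O: 1 H
  Total hydrogens = 21.
Molecular formula: C18H21IN2O

C18H21IN2O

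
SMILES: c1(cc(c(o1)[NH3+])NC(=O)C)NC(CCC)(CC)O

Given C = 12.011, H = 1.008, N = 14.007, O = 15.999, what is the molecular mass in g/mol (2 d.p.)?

Molecular formula: C12H22N3O3+.
M = 12×12.011 + 22×1.008 + 3×14.007 + 3×15.999 = 256.33 g/mol.

256.33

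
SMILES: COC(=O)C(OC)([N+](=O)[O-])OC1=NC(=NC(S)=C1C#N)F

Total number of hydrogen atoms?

Hydrogens are implicit in SMILES; fill each atom to its normal valence:
  5 × O: no H
  4 × C (aromatic): no H
  3 × C: no H
  2 × C: 3 H each → 6
  2 × N (aromatic): no H
  1 × F: no H
  1 × N (charge +1): no H
  1 × N: no H
  1 × O (charge -1): no H
  1 × S: 1 H
  Total hydrogens = 7.

7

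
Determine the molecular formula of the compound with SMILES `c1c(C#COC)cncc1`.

C8H7NO

Heavy atoms from the SMILES: 8 C, 1 N, 1 O.
Implicit hydrogens by atom environment:
  4 × C (aromatic): 1 H each → 4
  2 × C: no H
  1 × C: 3 H
  1 × C (aromatic): no H
  1 × N (aromatic): no H
  1 × O: no H
  Total hydrogens = 7.
Molecular formula: C8H7NO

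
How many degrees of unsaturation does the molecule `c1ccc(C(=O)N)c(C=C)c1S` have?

6

Molecular formula from the SMILES: C9H9NOS.
DoU = (2C + 2 + N − H − X)/2 = (2·9 + 2 + 1 − 9 − 0)/2 = 12/2 = 6.
(Structurally: 1 ring(s) + 5 π bond(s) = 6.)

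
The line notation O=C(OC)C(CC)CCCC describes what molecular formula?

C9H18O2

Heavy atoms from the SMILES: 9 C, 2 O.
Implicit hydrogens by atom environment:
  4 × C: 2 H each → 8
  3 × C: 3 H each → 9
  2 × O: no H
  1 × C: 1 H
  1 × C: no H
  Total hydrogens = 18.
Molecular formula: C9H18O2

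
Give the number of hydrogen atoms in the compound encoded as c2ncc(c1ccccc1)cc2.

Hydrogens are implicit in SMILES; fill each atom to its normal valence:
  9 × C (aromatic): 1 H each → 9
  2 × C (aromatic): no H
  1 × N (aromatic): no H
  Total hydrogens = 9.

9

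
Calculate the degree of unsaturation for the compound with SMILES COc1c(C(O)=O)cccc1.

Molecular formula from the SMILES: C8H8O3.
DoU = (2C + 2 + N − H − X)/2 = (2·8 + 2 + 0 − 8 − 0)/2 = 10/2 = 5.
(Structurally: 1 ring(s) + 4 π bond(s) = 5.)

5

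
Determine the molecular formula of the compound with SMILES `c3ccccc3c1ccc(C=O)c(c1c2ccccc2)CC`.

Heavy atoms from the SMILES: 21 C, 1 O.
Implicit hydrogens by atom environment:
  12 × C (aromatic): 1 H each → 12
  6 × C (aromatic): no H
  1 × C: 3 H
  1 × C: 2 H
  1 × C: 1 H
  1 × O: no H
  Total hydrogens = 18.
Molecular formula: C21H18O

C21H18O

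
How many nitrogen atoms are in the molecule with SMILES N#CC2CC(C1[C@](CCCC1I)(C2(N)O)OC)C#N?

The symbol for nitrogen appears 3 times in the SMILES.

3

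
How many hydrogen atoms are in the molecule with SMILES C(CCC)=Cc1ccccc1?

Hydrogens are implicit in SMILES; fill each atom to its normal valence:
  5 × C (aromatic): 1 H each → 5
  2 × C: 2 H each → 4
  2 × C: 1 H each → 2
  1 × C: 3 H
  1 × C (aromatic): no H
  Total hydrogens = 14.

14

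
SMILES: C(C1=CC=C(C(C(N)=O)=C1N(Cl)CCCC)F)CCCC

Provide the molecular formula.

C16H24ClFN2O

Heavy atoms from the SMILES: 16 C, 1 Cl, 1 F, 2 N, 1 O.
Implicit hydrogens by atom environment:
  7 × C: 2 H each → 14
  4 × C (aromatic): no H
  2 × C: 3 H each → 6
  2 × C (aromatic): 1 H each → 2
  1 × C: no H
  1 × Cl: no H
  1 × F: no H
  1 × N: 2 H
  1 × N: no H
  1 × O: no H
  Total hydrogens = 24.
Molecular formula: C16H24ClFN2O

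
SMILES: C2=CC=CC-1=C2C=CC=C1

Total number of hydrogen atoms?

8

Hydrogens are implicit in SMILES; fill each atom to its normal valence:
  8 × C (aromatic): 1 H each → 8
  2 × C (aromatic): no H
  Total hydrogens = 8.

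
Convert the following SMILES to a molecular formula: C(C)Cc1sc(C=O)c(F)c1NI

C8H9FINOS

Heavy atoms from the SMILES: 8 C, 1 F, 1 I, 1 N, 1 O, 1 S.
Implicit hydrogens by atom environment:
  4 × C (aromatic): no H
  2 × C: 2 H each → 4
  1 × C: 3 H
  1 × C: 1 H
  1 × F: no H
  1 × I: no H
  1 × N: 1 H
  1 × O: no H
  1 × S (aromatic): no H
  Total hydrogens = 9.
Molecular formula: C8H9FINOS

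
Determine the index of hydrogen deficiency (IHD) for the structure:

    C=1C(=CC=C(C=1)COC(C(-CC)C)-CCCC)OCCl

Molecular formula from the SMILES: C17H27ClO2.
DoU = (2C + 2 + N − H − X)/2 = (2·17 + 2 + 0 − 27 − 1)/2 = 8/2 = 4.
(Structurally: 1 ring(s) + 3 π bond(s) = 4.)

4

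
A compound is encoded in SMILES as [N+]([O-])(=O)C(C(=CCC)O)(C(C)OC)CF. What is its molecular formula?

Heavy atoms from the SMILES: 9 C, 1 F, 1 N, 4 O.
Implicit hydrogens by atom environment:
  3 × C: 3 H each → 9
  2 × C: 2 H each → 4
  2 × C: 1 H each → 2
  2 × C: no H
  2 × O: no H
  1 × F: no H
  1 × N (charge +1): no H
  1 × O: 1 H
  1 × O (charge -1): no H
  Total hydrogens = 16.
Molecular formula: C9H16FNO4

C9H16FNO4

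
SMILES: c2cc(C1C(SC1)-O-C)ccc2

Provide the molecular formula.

C10H12OS

Heavy atoms from the SMILES: 10 C, 1 O, 1 S.
Implicit hydrogens by atom environment:
  5 × C (aromatic): 1 H each → 5
  2 × C: 1 H each → 2
  1 × C: 3 H
  1 × C: 2 H
  1 × C (aromatic): no H
  1 × O: no H
  1 × S: no H
  Total hydrogens = 12.
Molecular formula: C10H12OS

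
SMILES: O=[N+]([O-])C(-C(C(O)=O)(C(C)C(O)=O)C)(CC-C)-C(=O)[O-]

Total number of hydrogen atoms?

16

Hydrogens are implicit in SMILES; fill each atom to its normal valence:
  5 × C: no H
  4 × O: no H
  3 × C: 3 H each → 9
  2 × C: 2 H each → 4
  2 × O: 1 H each → 2
  2 × O (charge -1): no H
  1 × C: 1 H
  1 × N (charge +1): no H
  Total hydrogens = 16.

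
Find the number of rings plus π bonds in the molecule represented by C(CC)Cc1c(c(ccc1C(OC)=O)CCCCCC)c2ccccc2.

9

Molecular formula from the SMILES: C24H32O2.
DoU = (2C + 2 + N − H − X)/2 = (2·24 + 2 + 0 − 32 − 0)/2 = 18/2 = 9.
(Structurally: 2 ring(s) + 7 π bond(s) = 9.)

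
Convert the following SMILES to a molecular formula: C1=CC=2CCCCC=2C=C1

C10H12

Heavy atoms from the SMILES: 10 C.
Implicit hydrogens by atom environment:
  4 × C: 2 H each → 8
  4 × C (aromatic): 1 H each → 4
  2 × C (aromatic): no H
  Total hydrogens = 12.
Molecular formula: C10H12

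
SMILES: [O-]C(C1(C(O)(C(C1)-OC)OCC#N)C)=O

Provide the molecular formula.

C9H12NO5-

Heavy atoms from the SMILES: 9 C, 1 N, 5 O.
Implicit hydrogens by atom environment:
  4 × C: no H
  3 × O: no H
  2 × C: 3 H each → 6
  2 × C: 2 H each → 4
  1 × C: 1 H
  1 × N: no H
  1 × O: 1 H
  1 × O (charge -1): no H
  Total hydrogens = 12.
Net charge -1.
Molecular formula: C9H12NO5-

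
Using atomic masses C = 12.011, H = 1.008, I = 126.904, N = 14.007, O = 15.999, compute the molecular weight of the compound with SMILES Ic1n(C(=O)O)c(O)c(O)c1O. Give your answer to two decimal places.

Molecular formula: C5H4INO5.
M = 5×12.011 + 4×1.008 + 1×126.904 + 1×14.007 + 5×15.999 = 284.99 g/mol.

284.99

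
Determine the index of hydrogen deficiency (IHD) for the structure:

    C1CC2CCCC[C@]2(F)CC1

2

Molecular formula from the SMILES: C10H17F.
DoU = (2C + 2 + N − H − X)/2 = (2·10 + 2 + 0 − 17 − 1)/2 = 4/2 = 2.
(Structurally: 2 ring(s) + 0 π bond(s) = 2.)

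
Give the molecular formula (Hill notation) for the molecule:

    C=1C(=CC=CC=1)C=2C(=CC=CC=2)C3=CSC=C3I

C16H11IS

Heavy atoms from the SMILES: 16 C, 1 I, 1 S.
Implicit hydrogens by atom environment:
  11 × C (aromatic): 1 H each → 11
  5 × C (aromatic): no H
  1 × I: no H
  1 × S (aromatic): no H
  Total hydrogens = 11.
Molecular formula: C16H11IS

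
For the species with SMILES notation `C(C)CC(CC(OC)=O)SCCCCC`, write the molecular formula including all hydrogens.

C12H24O2S

Heavy atoms from the SMILES: 12 C, 2 O, 1 S.
Implicit hydrogens by atom environment:
  7 × C: 2 H each → 14
  3 × C: 3 H each → 9
  2 × O: no H
  1 × C: 1 H
  1 × C: no H
  1 × S: no H
  Total hydrogens = 24.
Molecular formula: C12H24O2S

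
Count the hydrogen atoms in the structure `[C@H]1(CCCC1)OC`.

Hydrogens are implicit in SMILES; fill each atom to its normal valence:
  4 × C: 2 H each → 8
  1 × C: 3 H
  1 × C: 1 H
  1 × O: no H
  Total hydrogens = 12.

12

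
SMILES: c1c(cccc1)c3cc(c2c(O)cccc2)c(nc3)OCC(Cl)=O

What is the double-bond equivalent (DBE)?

Molecular formula from the SMILES: C19H14ClNO3.
DoU = (2C + 2 + N − H − X)/2 = (2·19 + 2 + 1 − 14 − 1)/2 = 26/2 = 13.
(Structurally: 3 ring(s) + 10 π bond(s) = 13.)

13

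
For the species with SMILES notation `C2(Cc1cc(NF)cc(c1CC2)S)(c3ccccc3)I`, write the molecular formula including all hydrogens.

Heavy atoms from the SMILES: 16 C, 1 F, 1 I, 1 N, 1 S.
Implicit hydrogens by atom environment:
  7 × C (aromatic): 1 H each → 7
  5 × C (aromatic): no H
  3 × C: 2 H each → 6
  1 × C: no H
  1 × F: no H
  1 × I: no H
  1 × N: 1 H
  1 × S: 1 H
  Total hydrogens = 15.
Molecular formula: C16H15FINS

C16H15FINS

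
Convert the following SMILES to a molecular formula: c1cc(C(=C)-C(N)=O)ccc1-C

Heavy atoms from the SMILES: 10 C, 1 N, 1 O.
Implicit hydrogens by atom environment:
  4 × C (aromatic): 1 H each → 4
  2 × C: no H
  2 × C (aromatic): no H
  1 × C: 3 H
  1 × C: 2 H
  1 × N: 2 H
  1 × O: no H
  Total hydrogens = 11.
Molecular formula: C10H11NO

C10H11NO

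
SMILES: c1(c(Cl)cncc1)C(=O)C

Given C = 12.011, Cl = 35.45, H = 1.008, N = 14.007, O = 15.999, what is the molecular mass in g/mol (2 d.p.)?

155.58

Molecular formula: C7H6ClNO.
M = 7×12.011 + 1×35.45 + 6×1.008 + 1×14.007 + 1×15.999 = 155.58 g/mol.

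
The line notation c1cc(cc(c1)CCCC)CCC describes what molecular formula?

C13H20

Heavy atoms from the SMILES: 13 C.
Implicit hydrogens by atom environment:
  5 × C: 2 H each → 10
  4 × C (aromatic): 1 H each → 4
  2 × C: 3 H each → 6
  2 × C (aromatic): no H
  Total hydrogens = 20.
Molecular formula: C13H20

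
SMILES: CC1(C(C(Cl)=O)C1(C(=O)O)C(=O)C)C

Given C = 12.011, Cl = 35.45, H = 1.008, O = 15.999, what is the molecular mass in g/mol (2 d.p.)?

Molecular formula: C9H11ClO4.
M = 9×12.011 + 1×35.45 + 11×1.008 + 4×15.999 = 218.63 g/mol.

218.63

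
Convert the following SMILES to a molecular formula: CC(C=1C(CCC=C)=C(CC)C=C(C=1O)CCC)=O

Heavy atoms from the SMILES: 17 C, 2 O.
Implicit hydrogens by atom environment:
  6 × C: 2 H each → 12
  5 × C (aromatic): no H
  3 × C: 3 H each → 9
  1 × C (aromatic): 1 H
  1 × C: 1 H
  1 × C: no H
  1 × O: 1 H
  1 × O: no H
  Total hydrogens = 24.
Molecular formula: C17H24O2

C17H24O2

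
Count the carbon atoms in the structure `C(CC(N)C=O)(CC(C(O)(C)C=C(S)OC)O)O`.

11

The symbol for carbon appears 11 times in the SMILES.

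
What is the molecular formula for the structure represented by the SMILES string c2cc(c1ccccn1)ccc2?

C11H9N

Heavy atoms from the SMILES: 11 C, 1 N.
Implicit hydrogens by atom environment:
  9 × C (aromatic): 1 H each → 9
  2 × C (aromatic): no H
  1 × N (aromatic): no H
  Total hydrogens = 9.
Molecular formula: C11H9N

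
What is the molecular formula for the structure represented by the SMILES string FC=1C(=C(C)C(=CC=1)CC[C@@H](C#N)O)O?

Heavy atoms from the SMILES: 11 C, 1 F, 1 N, 2 O.
Implicit hydrogens by atom environment:
  4 × C (aromatic): no H
  2 × C: 2 H each → 4
  2 × C (aromatic): 1 H each → 2
  2 × O: 1 H each → 2
  1 × C: 3 H
  1 × C: 1 H
  1 × C: no H
  1 × F: no H
  1 × N: no H
  Total hydrogens = 12.
Molecular formula: C11H12FNO2

C11H12FNO2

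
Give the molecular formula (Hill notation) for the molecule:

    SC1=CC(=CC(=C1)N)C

C7H9NS

Heavy atoms from the SMILES: 7 C, 1 N, 1 S.
Implicit hydrogens by atom environment:
  3 × C (aromatic): 1 H each → 3
  3 × C (aromatic): no H
  1 × C: 3 H
  1 × N: 2 H
  1 × S: 1 H
  Total hydrogens = 9.
Molecular formula: C7H9NS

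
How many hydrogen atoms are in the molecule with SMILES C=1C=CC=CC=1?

Hydrogens are implicit in SMILES; fill each atom to its normal valence:
  6 × C (aromatic): 1 H each → 6
  Total hydrogens = 6.

6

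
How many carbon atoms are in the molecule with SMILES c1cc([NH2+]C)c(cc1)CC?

The symbol for carbon appears 9 times in the SMILES. Lowercase c denotes aromatic carbon and counts toward C.

9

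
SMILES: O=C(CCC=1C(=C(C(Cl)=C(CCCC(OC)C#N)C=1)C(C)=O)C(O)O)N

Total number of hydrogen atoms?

Hydrogens are implicit in SMILES; fill each atom to its normal valence:
  5 × C: 2 H each → 10
  5 × C (aromatic): no H
  3 × C: no H
  3 × O: no H
  2 × C: 3 H each → 6
  2 × C: 1 H each → 2
  2 × O: 1 H each → 2
  1 × C (aromatic): 1 H
  1 × Cl: no H
  1 × N: 2 H
  1 × N: no H
  Total hydrogens = 23.

23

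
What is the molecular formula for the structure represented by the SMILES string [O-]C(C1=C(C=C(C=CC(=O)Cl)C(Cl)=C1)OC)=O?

C11H7Cl2O4-

Heavy atoms from the SMILES: 11 C, 2 Cl, 4 O.
Implicit hydrogens by atom environment:
  4 × C (aromatic): no H
  3 × O: no H
  2 × C (aromatic): 1 H each → 2
  2 × C: 1 H each → 2
  2 × C: no H
  2 × Cl: no H
  1 × C: 3 H
  1 × O (charge -1): no H
  Total hydrogens = 7.
Net charge -1.
Molecular formula: C11H7Cl2O4-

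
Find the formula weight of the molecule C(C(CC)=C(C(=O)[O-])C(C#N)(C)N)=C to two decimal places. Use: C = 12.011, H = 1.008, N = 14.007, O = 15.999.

193.23

Molecular formula: C10H13N2O2-.
M = 10×12.011 + 13×1.008 + 2×14.007 + 2×15.999 = 193.23 g/mol.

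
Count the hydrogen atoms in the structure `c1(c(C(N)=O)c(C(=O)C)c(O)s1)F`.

Hydrogens are implicit in SMILES; fill each atom to its normal valence:
  4 × C (aromatic): no H
  2 × C: no H
  2 × O: no H
  1 × C: 3 H
  1 × F: no H
  1 × N: 2 H
  1 × O: 1 H
  1 × S (aromatic): no H
  Total hydrogens = 6.

6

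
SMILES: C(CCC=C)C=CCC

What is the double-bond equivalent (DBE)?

Molecular formula from the SMILES: C9H16.
DoU = (2C + 2 + N − H − X)/2 = (2·9 + 2 + 0 − 16 − 0)/2 = 4/2 = 2.
(Structurally: 0 ring(s) + 2 π bond(s) = 2.)

2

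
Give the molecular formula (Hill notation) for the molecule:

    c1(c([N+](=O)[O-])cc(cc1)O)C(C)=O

C8H7NO4

Heavy atoms from the SMILES: 8 C, 1 N, 4 O.
Implicit hydrogens by atom environment:
  3 × C (aromatic): 1 H each → 3
  3 × C (aromatic): no H
  2 × O: no H
  1 × C: 3 H
  1 × C: no H
  1 × N (charge +1): no H
  1 × O: 1 H
  1 × O (charge -1): no H
  Total hydrogens = 7.
Molecular formula: C8H7NO4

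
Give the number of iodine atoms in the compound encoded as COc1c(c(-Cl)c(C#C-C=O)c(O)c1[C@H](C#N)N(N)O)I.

The symbol for iodine appears 1 time in the SMILES.

1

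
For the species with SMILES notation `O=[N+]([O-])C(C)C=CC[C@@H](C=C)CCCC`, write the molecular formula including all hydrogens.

Heavy atoms from the SMILES: 12 C, 1 N, 2 O.
Implicit hydrogens by atom environment:
  5 × C: 2 H each → 10
  5 × C: 1 H each → 5
  2 × C: 3 H each → 6
  1 × N (charge +1): no H
  1 × O: no H
  1 × O (charge -1): no H
  Total hydrogens = 21.
Molecular formula: C12H21NO2

C12H21NO2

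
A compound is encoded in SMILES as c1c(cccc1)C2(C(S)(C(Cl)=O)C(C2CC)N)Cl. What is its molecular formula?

C13H15Cl2NOS

Heavy atoms from the SMILES: 13 C, 2 Cl, 1 N, 1 O, 1 S.
Implicit hydrogens by atom environment:
  5 × C (aromatic): 1 H each → 5
  3 × C: no H
  2 × C: 1 H each → 2
  2 × Cl: no H
  1 × C: 3 H
  1 × C: 2 H
  1 × C (aromatic): no H
  1 × N: 2 H
  1 × O: no H
  1 × S: 1 H
  Total hydrogens = 15.
Molecular formula: C13H15Cl2NOS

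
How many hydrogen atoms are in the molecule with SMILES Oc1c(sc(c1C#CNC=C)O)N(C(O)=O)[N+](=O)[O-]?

7

Hydrogens are implicit in SMILES; fill each atom to its normal valence:
  4 × C (aromatic): no H
  3 × C: no H
  3 × O: 1 H each → 3
  2 × O: no H
  1 × C: 2 H
  1 × C: 1 H
  1 × N: 1 H
  1 × N: no H
  1 × N (charge +1): no H
  1 × O (charge -1): no H
  1 × S (aromatic): no H
  Total hydrogens = 7.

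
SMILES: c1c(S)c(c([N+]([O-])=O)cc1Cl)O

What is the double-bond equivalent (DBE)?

5

Molecular formula from the SMILES: C6H4ClNO3S.
DoU = (2C + 2 + N − H − X)/2 = (2·6 + 2 + 1 − 4 − 1)/2 = 10/2 = 5.
(Structurally: 1 ring(s) + 4 π bond(s) = 5.)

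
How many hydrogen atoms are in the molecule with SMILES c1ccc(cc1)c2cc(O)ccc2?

10

Hydrogens are implicit in SMILES; fill each atom to its normal valence:
  9 × C (aromatic): 1 H each → 9
  3 × C (aromatic): no H
  1 × O: 1 H
  Total hydrogens = 10.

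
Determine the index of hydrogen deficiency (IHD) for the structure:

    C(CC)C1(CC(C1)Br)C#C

3

Molecular formula from the SMILES: C9H13Br.
DoU = (2C + 2 + N − H − X)/2 = (2·9 + 2 + 0 − 13 − 1)/2 = 6/2 = 3.
(Structurally: 1 ring(s) + 2 π bond(s) = 3.)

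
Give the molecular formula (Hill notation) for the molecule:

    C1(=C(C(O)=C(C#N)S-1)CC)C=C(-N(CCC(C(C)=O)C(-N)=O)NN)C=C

C17H23N5O3S

Heavy atoms from the SMILES: 17 C, 5 N, 3 O, 1 S.
Implicit hydrogens by atom environment:
  4 × C: 2 H each → 8
  4 × C (aromatic): no H
  4 × C: no H
  3 × C: 1 H each → 3
  2 × C: 3 H each → 6
  2 × N: 2 H each → 4
  2 × N: no H
  2 × O: no H
  1 × N: 1 H
  1 × O: 1 H
  1 × S (aromatic): no H
  Total hydrogens = 23.
Molecular formula: C17H23N5O3S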